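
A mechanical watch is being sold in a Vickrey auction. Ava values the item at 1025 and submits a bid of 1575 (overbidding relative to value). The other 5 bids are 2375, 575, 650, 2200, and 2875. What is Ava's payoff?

Highest competing bid: 2875.
Ava's bid 1575 is not the highest, so Ava loses, pays nothing, and earns zero payoff.

0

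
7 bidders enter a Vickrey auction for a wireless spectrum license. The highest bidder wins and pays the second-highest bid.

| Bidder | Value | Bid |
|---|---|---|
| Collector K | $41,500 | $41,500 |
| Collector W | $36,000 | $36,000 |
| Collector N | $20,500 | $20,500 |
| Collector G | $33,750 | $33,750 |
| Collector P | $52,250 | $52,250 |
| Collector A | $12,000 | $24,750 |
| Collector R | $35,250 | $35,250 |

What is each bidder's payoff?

Payoffs: Collector K $0, Collector W $0, Collector N $0, Collector G $0, Collector P $10,750, Collector A $0, Collector R $0.

Sorted high to low: Collector P $52,250, then Collector K $41,500, then Collector W $36,000, then Collector R $35,250, then Collector G $33,750, then Collector A $24,750, then Collector N $20,500.
Collector P has the top bid and wins; the price is the second-highest bid, $41,500.
Collector P's payoff = $52,250 − $41,500 = $10,750. All other bidders lose, so their payoff is 0.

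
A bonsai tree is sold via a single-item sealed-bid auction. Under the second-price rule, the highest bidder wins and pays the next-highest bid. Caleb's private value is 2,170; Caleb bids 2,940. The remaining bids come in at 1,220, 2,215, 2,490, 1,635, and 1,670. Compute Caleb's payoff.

-320

Highest competing bid: 2,490.
Caleb's bid 2,940 is the highest overall, so Caleb wins and pays the second-highest bid, 2,490.
Payoff = value − price = 2,170 − 2,490 = -320.
Overbidding won the item at a price above value — truthful bidding would have avoided this loss.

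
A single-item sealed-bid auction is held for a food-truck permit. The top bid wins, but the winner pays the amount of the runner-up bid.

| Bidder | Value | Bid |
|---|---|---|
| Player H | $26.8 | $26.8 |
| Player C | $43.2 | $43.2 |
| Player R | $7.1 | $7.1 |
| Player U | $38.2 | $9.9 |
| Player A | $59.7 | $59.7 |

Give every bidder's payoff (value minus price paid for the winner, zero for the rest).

Player H $0.0, Player C $0.0, Player R $0.0, Player U $0.0, Player A $16.5.

Bids in descending order: Player A $59.7; Player C $43.2; Player H $26.8; Player U $9.9; Player R $7.1.
Player A has the top bid and wins; the price is the second-highest bid, $43.2.
Player A's payoff = $59.7 − $43.2 = $16.5. All other bidders lose, so their payoff is 0.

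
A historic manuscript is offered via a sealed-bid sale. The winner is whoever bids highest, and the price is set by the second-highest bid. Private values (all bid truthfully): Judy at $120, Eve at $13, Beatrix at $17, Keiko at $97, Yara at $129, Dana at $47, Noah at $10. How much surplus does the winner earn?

Sorted high to low: Yara $129; Judy $120; Keiko $97; Dana $47; Beatrix $17; Eve $13; Noah $10.
Yara wins with the top bid and pays the second-highest, $120.
Surplus = $129 − $120 = $9.

Winner's surplus: $9.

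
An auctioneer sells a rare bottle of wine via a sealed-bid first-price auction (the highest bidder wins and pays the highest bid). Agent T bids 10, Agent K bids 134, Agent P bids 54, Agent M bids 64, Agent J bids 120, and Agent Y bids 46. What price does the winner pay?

134

Bids in descending order: Agent K 134; Agent J 120; Agent M 64; Agent P 54; Agent Y 46; Agent T 10.
Agent K is the highest bidder, so Agent K wins.
Under the first-price rule, the price is the highest bid: 134.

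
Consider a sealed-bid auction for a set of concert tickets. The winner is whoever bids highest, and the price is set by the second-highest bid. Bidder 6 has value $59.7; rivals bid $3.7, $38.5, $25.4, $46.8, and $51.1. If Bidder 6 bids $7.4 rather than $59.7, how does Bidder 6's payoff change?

Payoff change: -$8.6.

The highest competing bid is $51.1.
Bidding truthfully at $59.7: Bidder 6 has the top bid, wins, and pays the second-highest bid $51.1. Payoff = $59.7 − $51.1 = $8.6.
Bidding $7.4: the top bid is $51.1 (a rival), so Bidder 6 loses. Payoff = $0.0.
Change = $0.0 − $8.6 = -$8.6.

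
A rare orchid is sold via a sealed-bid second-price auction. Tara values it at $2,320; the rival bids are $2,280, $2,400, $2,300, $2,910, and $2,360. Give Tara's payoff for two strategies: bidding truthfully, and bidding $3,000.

The highest competing bid is $2,910.
Bidding truthfully at $2,320: the top bid is $2,910 (a rival), so Tara loses. Payoff = $0.
Bidding $3,000: Tara has the top bid, wins, and pays the second-highest bid $2,910. Payoff = $2,320 − $2,910 = -$590.

(a) $0  (b) -$590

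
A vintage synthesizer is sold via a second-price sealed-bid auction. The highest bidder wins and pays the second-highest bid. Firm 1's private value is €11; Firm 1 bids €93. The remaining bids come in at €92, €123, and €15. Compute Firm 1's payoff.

Highest competing bid: €123.
Firm 1's bid €93 is not the highest, so Firm 1 loses, pays nothing, and earns zero payoff.

Payoff = €0.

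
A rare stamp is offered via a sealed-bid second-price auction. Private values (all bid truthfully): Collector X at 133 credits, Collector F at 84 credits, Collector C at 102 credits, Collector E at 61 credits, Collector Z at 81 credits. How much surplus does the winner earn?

Bids in descending order: Collector X 133 credits; Collector C 102 credits; Collector F 84 credits; Collector Z 81 credits; Collector E 61 credits.
Collector X wins with the top bid and pays the second-highest, 102 credits.
Surplus = 133 credits − 102 credits = 31 credits.

31 credits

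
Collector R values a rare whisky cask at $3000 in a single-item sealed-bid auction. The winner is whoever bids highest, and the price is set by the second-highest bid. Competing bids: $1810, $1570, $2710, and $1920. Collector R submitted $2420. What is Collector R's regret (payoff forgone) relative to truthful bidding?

Regret: $290.

The highest competing bid is $2710.
Bidding truthfully at $3000: Collector R has the top bid, wins, and pays the second-highest bid $2710. Payoff = $3000 − $2710 = $290.
Bidding $2420: the top bid is $2710 (a rival), so Collector R loses. Payoff = $0.
Regret = truthful payoff − actual payoff = $290 − $0 = $290.
Deviating from a truthful bid can only lose payoff in a second-price auction — never gain.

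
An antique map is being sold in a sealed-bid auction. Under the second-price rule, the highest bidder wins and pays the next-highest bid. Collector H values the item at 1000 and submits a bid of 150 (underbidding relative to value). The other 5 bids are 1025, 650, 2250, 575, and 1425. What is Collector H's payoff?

0

Highest competing bid: 2250.
Collector H's bid 150 is not the highest, so Collector H loses, pays nothing, and earns zero payoff.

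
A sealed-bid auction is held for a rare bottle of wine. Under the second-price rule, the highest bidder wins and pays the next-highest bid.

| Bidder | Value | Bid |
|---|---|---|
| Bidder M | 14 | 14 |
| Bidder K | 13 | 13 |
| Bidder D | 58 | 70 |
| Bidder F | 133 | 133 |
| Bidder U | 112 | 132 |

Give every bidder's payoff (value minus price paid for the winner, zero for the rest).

Payoffs: Bidder M 0, Bidder K 0, Bidder D 0, Bidder F 1, Bidder U 0.

Bids in descending order: Bidder F 133; Bidder U 132; Bidder D 70; Bidder M 14; Bidder K 13.
Bidder F has the top bid and wins; the price is the second-highest bid, 132.
Bidder F's payoff = 133 − 132 = 1. All other bidders lose, so their payoff is 0.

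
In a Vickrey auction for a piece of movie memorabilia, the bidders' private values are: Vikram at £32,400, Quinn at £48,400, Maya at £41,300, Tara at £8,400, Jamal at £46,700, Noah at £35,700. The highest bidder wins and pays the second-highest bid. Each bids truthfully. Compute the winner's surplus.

Winner's surplus: £1,700.

Ordered from highest: Quinn £48,400 > Jamal £46,700 > Maya £41,300 > Noah £35,700 > Vikram £32,400 > Tara £8,400.
Quinn wins with the top bid and pays the second-highest, £46,700.
Surplus = £48,400 − £46,700 = £1,700.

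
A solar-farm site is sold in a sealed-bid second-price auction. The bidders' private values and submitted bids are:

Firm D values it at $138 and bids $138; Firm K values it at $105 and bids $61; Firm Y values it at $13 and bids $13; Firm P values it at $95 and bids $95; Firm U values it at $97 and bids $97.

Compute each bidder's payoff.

Sorted high to low: Firm D $138; Firm U $97; Firm P $95; Firm K $61; Firm Y $13.
Firm D has the top bid and wins; the price is the second-highest bid, $97.
Firm D's payoff = $138 − $97 = $41. All other bidders lose, so their payoff is 0.

Payoffs: Firm D $41, Firm K $0, Firm Y $0, Firm P $0, Firm U $0.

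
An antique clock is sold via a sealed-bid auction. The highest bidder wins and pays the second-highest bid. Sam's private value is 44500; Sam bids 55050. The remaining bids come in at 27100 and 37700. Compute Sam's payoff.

Sam's payoff: 6800.

Highest competing bid: 37700.
Sam's bid 55050 is the highest overall, so Sam wins and pays the second-highest bid, 37700.
Payoff = value − price = 44500 − 37700 = 6800.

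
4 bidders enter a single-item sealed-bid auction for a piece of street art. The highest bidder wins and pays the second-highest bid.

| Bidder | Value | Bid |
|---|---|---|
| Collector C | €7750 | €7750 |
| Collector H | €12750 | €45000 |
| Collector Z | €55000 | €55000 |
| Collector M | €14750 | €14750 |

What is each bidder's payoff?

Sorted high to low: Collector Z €55000, then Collector H €45000, then Collector M €14750, then Collector C €7750.
Collector Z has the top bid and wins; the price is the second-highest bid, €45000.
Collector Z's payoff = €55000 − €45000 = €10000. All other bidders lose, so their payoff is 0.

Collector C €0, Collector H €0, Collector Z €10000, Collector M €0.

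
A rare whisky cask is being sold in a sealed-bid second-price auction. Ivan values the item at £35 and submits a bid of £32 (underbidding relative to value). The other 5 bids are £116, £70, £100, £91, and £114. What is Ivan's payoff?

£0

Highest competing bid: £116.
Ivan's bid £32 is not the highest, so Ivan loses, pays nothing, and earns zero payoff.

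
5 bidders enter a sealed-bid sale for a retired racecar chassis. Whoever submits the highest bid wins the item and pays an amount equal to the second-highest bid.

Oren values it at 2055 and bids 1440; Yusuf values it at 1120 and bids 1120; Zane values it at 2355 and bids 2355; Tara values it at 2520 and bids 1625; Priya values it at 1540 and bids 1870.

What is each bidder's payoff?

Payoffs: Oren 0, Yusuf 0, Zane 485, Tara 0, Priya 0.

Ranking the bids: Zane 2355; Priya 1870; Tara 1625; Oren 1440; Yusuf 1120.
Zane has the top bid and wins; the price is the second-highest bid, 1870.
Zane's payoff = 2355 − 1870 = 485. All other bidders lose, so their payoff is 0.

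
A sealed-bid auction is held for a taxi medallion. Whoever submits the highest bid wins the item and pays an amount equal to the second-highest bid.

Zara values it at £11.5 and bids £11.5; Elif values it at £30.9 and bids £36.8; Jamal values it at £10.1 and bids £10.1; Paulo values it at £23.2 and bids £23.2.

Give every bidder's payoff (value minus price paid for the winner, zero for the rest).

Payoffs: Zara £0.0, Elif £7.7, Jamal £0.0, Paulo £0.0.

Ranking the bids: Elif £36.8; Paulo £23.2; Zara £11.5; Jamal £10.1.
Elif has the top bid and wins; the price is the second-highest bid, £23.2.
Elif's payoff = £30.9 − £23.2 = £7.7. All other bidders lose, so their payoff is 0.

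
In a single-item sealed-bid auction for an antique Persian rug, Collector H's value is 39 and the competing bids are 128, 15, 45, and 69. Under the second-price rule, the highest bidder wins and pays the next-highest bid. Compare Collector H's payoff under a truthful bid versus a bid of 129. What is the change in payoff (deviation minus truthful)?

The highest competing bid is 128.
Bidding truthfully at 39: the top bid is 128 (a rival), so Collector H loses. Payoff = 0.
Bidding 129: Collector H has the top bid, wins, and pays the second-highest bid 128. Payoff = 39 − 128 = -89.
Change = -89 − 0 = -89.
Deviating from a truthful bid can only lose payoff in a second-price auction — never gain.

-89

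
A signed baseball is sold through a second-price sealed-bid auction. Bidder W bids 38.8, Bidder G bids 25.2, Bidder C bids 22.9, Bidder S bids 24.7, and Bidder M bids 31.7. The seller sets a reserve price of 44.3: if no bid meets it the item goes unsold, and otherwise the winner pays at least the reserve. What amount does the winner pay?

Ranking the bids: Bidder W 38.8; Bidder M 31.7; Bidder G 25.2; Bidder S 24.7; Bidder C 22.9.
The top bid 38.8 is below the reserve 44.3, so the item goes unsold and nothing is paid.

unsold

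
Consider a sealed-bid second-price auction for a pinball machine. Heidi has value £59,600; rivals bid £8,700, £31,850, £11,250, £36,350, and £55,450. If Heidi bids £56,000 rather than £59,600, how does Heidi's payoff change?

The highest competing bid is £55,450.
Bidding truthfully at £59,600: Heidi has the top bid, wins, and pays the second-highest bid £55,450. Payoff = £59,600 − £55,450 = £4,150.
Bidding £56,000: Heidi has the top bid, wins, and pays the second-highest bid £55,450. Payoff = £59,600 − £55,450 = £4,150.
Change = £4,150 − £4,150 = £0.

£0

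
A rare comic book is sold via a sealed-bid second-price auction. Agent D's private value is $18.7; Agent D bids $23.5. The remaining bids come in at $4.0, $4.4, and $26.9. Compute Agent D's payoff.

Highest competing bid: $26.9.
Agent D's bid $23.5 is not the highest, so Agent D loses, pays nothing, and earns zero payoff.

$0.0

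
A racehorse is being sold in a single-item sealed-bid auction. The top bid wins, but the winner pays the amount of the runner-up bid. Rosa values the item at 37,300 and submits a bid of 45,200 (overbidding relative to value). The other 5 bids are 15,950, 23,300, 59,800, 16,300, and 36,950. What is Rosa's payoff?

Payoff = 0.

Highest competing bid: 59,800.
Rosa's bid 45,200 is not the highest, so Rosa loses, pays nothing, and earns zero payoff.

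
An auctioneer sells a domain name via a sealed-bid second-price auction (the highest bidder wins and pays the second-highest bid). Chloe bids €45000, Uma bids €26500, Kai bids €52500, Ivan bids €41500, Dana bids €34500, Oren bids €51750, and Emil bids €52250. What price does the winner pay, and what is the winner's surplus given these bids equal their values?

Bids in descending order: Kai €52500 > Emil €52250 > Oren €51750 > Chloe €45000 > Ivan €41500 > Dana €34500 > Uma €26500.
Kai is the highest bidder, so Kai wins.
Under the second-price rule, the price is the second-highest bid: €52250.
Surplus = €52500 − €52250 = €250.

The winner pays €52250 for a surplus of €250.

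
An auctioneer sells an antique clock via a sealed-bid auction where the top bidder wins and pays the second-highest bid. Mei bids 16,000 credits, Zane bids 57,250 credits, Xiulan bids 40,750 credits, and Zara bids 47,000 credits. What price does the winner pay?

Ordered from highest: Zane 57,250 credits > Zara 47,000 credits > Xiulan 40,750 credits > Mei 16,000 credits.
Zane is the highest bidder, so Zane wins.
Under the second-price rule, the price is the second-highest bid: 47,000 credits.

47,000 credits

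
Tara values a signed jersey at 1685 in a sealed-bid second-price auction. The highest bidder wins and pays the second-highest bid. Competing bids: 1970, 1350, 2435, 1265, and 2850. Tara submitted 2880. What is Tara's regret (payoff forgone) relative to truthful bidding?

Regret: 1165.

The highest competing bid is 2850.
Bidding truthfully at 1685: the top bid is 2850 (a rival), so Tara loses. Payoff = 0.
Bidding 2880: Tara has the top bid, wins, and pays the second-highest bid 2850. Payoff = 1685 − 2850 = -1165.
Regret = truthful payoff − actual payoff = 0 − -1165 = 1165.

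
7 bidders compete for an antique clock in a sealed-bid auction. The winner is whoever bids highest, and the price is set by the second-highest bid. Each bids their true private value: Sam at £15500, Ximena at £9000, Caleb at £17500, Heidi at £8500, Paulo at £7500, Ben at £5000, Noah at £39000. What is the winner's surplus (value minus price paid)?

Surplus = £21500.

Sorted high to low: Noah £39000 > Caleb £17500 > Sam £15500 > Ximena £9000 > Heidi £8500 > Paulo £7500 > Ben £5000.
Noah wins with the top bid and pays the second-highest, £17500.
Surplus = £39000 − £17500 = £21500.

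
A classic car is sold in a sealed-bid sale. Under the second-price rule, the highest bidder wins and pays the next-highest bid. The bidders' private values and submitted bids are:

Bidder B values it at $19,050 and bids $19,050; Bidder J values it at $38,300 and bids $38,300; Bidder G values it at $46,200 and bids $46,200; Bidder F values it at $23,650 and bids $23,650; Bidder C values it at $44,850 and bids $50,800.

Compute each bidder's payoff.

Payoffs: Bidder B $0, Bidder J $0, Bidder G $0, Bidder F $0, Bidder C -$1,350.

Bids in descending order: Bidder C $50,800; Bidder G $46,200; Bidder J $38,300; Bidder F $23,650; Bidder B $19,050.
Bidder C has the top bid and wins; the price is the second-highest bid, $46,200.
Bidder C's payoff = $44,850 − $46,200 = -$1,350. All other bidders lose, so their payoff is 0.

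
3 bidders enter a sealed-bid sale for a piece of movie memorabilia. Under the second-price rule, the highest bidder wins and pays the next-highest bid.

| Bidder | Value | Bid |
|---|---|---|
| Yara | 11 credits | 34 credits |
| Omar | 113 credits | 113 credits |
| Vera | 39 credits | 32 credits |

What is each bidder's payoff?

Ranking the bids: Omar 113 credits, then Yara 34 credits, then Vera 32 credits.
Omar has the top bid and wins; the price is the second-highest bid, 34 credits.
Omar's payoff = 113 credits − 34 credits = 79 credits. All other bidders lose, so their payoff is 0.

Yara 0 credits, Omar 79 credits, Vera 0 credits.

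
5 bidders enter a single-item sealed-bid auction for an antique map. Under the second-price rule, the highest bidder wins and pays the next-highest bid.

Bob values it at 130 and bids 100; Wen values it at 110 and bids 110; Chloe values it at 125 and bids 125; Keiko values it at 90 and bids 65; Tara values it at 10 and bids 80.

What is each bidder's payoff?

Payoffs: Bob 0, Wen 0, Chloe 15, Keiko 0, Tara 0.

Sorted high to low: Chloe 125; Wen 110; Bob 100; Tara 80; Keiko 65.
Chloe has the top bid and wins; the price is the second-highest bid, 110.
Chloe's payoff = 125 − 110 = 15. All other bidders lose, so their payoff is 0.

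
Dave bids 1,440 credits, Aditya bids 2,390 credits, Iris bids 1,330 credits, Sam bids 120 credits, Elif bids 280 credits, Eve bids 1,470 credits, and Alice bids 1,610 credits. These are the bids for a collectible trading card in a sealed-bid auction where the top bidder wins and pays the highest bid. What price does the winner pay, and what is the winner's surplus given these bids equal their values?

The winner pays 2,390 credits for a surplus of 0 credits.

Ordered from highest: Aditya 2,390 credits > Alice 1,610 credits > Eve 1,470 credits > Dave 1,440 credits > Iris 1,330 credits > Elif 280 credits > Sam 120 credits.
Aditya is the highest bidder, so Aditya wins.
Under the first-price rule, the price is the highest bid: 2,390 credits.
Surplus = 2,390 credits − 2,390 credits = 0 credits.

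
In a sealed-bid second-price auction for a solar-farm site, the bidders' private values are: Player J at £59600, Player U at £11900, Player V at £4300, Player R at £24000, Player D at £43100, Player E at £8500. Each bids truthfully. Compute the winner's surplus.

£16500

Bids in descending order: Player J £59600, then Player D £43100, then Player R £24000, then Player U £11900, then Player E £8500, then Player V £4300.
Player J wins with the top bid and pays the second-highest, £43100.
Surplus = £59600 − £43100 = £16500.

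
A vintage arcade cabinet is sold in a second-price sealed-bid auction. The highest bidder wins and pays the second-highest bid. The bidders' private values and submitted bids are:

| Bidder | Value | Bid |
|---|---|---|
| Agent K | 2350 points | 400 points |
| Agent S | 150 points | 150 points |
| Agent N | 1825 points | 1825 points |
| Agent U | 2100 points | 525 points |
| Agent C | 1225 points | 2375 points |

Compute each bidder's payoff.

Agent K 0 points, Agent S 0 points, Agent N 0 points, Agent U 0 points, Agent C -600 points.

Ranking the bids: Agent C 2375 points; Agent N 1825 points; Agent U 525 points; Agent K 400 points; Agent S 150 points.
Agent C has the top bid and wins; the price is the second-highest bid, 1825 points.
Agent C's payoff = 1225 points − 1825 points = -600 points. All other bidders lose, so their payoff is 0.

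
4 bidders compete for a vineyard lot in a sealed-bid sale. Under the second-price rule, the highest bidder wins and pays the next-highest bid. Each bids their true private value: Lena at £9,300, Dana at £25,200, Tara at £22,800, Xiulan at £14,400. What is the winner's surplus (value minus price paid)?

Surplus = £2,400.

Ordered from highest: Dana £25,200 > Tara £22,800 > Xiulan £14,400 > Lena £9,300.
Dana wins with the top bid and pays the second-highest, £22,800.
Surplus = £25,200 − £22,800 = £2,400.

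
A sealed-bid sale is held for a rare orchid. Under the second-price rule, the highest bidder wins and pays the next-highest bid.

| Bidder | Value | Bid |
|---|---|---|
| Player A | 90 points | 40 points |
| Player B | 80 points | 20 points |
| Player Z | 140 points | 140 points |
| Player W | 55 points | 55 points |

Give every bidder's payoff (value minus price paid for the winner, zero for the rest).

Ordered from highest: Player Z 140 points, then Player W 55 points, then Player A 40 points, then Player B 20 points.
Player Z has the top bid and wins; the price is the second-highest bid, 55 points.
Player Z's payoff = 140 points − 55 points = 85 points. All other bidders lose, so their payoff is 0.

Player A 0 points, Player B 0 points, Player Z 85 points, Player W 0 points.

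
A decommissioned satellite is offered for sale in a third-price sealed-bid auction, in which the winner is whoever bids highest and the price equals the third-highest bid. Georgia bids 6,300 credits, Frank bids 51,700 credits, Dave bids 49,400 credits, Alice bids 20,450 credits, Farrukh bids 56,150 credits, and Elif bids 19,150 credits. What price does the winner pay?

49,400 credits

Bids in descending order: Farrukh 56,150 credits; Frank 51,700 credits; Dave 49,400 credits; Alice 20,450 credits; Elif 19,150 credits; Georgia 6,300 credits.
Farrukh is the highest bidder, so Farrukh wins.
Under the third-price rule, the price is the third-highest bid: 49,400 credits.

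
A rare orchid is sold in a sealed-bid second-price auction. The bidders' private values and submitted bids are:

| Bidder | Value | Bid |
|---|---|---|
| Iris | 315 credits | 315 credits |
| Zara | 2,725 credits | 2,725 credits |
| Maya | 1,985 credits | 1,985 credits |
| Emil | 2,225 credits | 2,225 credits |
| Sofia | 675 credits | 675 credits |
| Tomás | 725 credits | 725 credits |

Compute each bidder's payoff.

Iris 0 credits, Zara 500 credits, Maya 0 credits, Emil 0 credits, Sofia 0 credits, Tomás 0 credits.

Sorted high to low: Zara 2,725 credits > Emil 2,225 credits > Maya 1,985 credits > Tomás 725 credits > Sofia 675 credits > Iris 315 credits.
Zara has the top bid and wins; the price is the second-highest bid, 2,225 credits.
Zara's payoff = 2,725 credits − 2,225 credits = 500 credits. All other bidders lose, so their payoff is 0.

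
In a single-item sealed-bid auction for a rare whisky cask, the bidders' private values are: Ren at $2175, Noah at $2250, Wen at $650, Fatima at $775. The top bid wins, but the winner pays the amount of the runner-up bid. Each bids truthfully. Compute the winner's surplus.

$75

Sorted high to low: Noah $2250; Ren $2175; Fatima $775; Wen $650.
Noah wins with the top bid and pays the second-highest, $2175.
Surplus = $2250 − $2175 = $75.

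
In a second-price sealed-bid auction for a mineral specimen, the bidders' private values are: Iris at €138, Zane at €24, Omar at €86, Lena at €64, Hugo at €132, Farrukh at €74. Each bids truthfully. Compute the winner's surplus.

Bids in descending order: Iris €138, then Hugo €132, then Omar €86, then Farrukh €74, then Lena €64, then Zane €24.
Iris wins with the top bid and pays the second-highest, €132.
Surplus = €138 − €132 = €6.

€6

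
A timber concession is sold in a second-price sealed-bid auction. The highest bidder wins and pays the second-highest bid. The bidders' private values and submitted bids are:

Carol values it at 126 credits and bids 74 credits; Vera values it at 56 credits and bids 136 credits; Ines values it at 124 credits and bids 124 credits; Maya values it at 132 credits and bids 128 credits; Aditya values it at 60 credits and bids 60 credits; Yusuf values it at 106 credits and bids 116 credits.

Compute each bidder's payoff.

Sorted high to low: Vera 136 credits, then Maya 128 credits, then Ines 124 credits, then Yusuf 116 credits, then Carol 74 credits, then Aditya 60 credits.
Vera has the top bid and wins; the price is the second-highest bid, 128 credits.
Vera's payoff = 56 credits − 128 credits = -72 credits. All other bidders lose, so their payoff is 0.

Carol 0 credits, Vera -72 credits, Ines 0 credits, Maya 0 credits, Aditya 0 credits, Yusuf 0 credits.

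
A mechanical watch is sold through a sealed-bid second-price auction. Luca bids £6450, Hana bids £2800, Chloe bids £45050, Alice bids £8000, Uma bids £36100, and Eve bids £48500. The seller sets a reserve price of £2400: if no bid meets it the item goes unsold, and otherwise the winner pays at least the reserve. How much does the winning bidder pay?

£45050

Bids in descending order: Eve £48500, then Chloe £45050, then Uma £36100, then Alice £8000, then Luca £6450, then Hana £2800.
Eve has the highest bid, so Eve wins.
The second-highest bid is £45050, which exceeds the reserve, so that sets the price.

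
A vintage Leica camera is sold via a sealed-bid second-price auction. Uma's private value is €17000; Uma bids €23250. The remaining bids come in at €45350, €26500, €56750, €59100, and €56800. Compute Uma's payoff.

Highest competing bid: €59100.
Uma's bid €23250 is not the highest, so Uma loses, pays nothing, and earns zero payoff.

Payoff = €0.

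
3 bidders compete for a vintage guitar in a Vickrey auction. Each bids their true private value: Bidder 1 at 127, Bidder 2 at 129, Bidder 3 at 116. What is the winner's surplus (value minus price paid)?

Surplus = 2.

Ranking the bids: Bidder 2 129, then Bidder 1 127, then Bidder 3 116.
Bidder 2 wins with the top bid and pays the second-highest, 127.
Surplus = 129 − 127 = 2.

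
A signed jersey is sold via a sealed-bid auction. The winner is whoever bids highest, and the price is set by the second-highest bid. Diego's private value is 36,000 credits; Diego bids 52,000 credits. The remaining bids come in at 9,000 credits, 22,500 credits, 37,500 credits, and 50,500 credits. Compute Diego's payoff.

Highest competing bid: 50,500 credits.
Diego's bid 52,000 credits is the highest overall, so Diego wins and pays the second-highest bid, 50,500 credits.
Payoff = value − price = 36,000 credits − 50,500 credits = -14,500 credits.
Overbidding won the item at a price above value — truthful bidding would have avoided this loss.

-14,500 credits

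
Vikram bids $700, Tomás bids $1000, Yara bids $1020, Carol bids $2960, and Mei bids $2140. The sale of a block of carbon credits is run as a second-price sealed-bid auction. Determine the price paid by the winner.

Bids in descending order: Carol $2960, then Mei $2140, then Yara $1020, then Tomás $1000, then Vikram $700.
Carol has the highest bid, so Carol wins.
The second-highest bid is $2140, so that is what Carol pays.

The winner pays $2140.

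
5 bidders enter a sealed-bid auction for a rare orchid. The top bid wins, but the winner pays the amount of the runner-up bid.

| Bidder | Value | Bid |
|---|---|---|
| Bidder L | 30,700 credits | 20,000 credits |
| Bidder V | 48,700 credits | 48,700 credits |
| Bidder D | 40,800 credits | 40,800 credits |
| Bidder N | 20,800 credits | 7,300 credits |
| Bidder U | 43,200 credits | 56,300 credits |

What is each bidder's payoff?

Payoffs: Bidder L 0 credits, Bidder V 0 credits, Bidder D 0 credits, Bidder N 0 credits, Bidder U -5,500 credits.

Ordered from highest: Bidder U 56,300 credits; Bidder V 48,700 credits; Bidder D 40,800 credits; Bidder L 20,000 credits; Bidder N 7,300 credits.
Bidder U has the top bid and wins; the price is the second-highest bid, 48,700 credits.
Bidder U's payoff = 43,200 credits − 48,700 credits = -5,500 credits. All other bidders lose, so their payoff is 0.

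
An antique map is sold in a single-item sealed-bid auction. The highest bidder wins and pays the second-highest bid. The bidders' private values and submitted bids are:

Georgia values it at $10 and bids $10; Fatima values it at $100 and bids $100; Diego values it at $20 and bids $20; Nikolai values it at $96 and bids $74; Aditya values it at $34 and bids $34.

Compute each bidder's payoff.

Georgia $0, Fatima $26, Diego $0, Nikolai $0, Aditya $0.

Bids in descending order: Fatima $100 > Nikolai $74 > Aditya $34 > Diego $20 > Georgia $10.
Fatima has the top bid and wins; the price is the second-highest bid, $74.
Fatima's payoff = $100 − $74 = $26. All other bidders lose, so their payoff is 0.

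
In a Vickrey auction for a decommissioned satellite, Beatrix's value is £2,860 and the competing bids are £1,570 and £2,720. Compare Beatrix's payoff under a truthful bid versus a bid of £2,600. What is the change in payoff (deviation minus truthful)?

The highest competing bid is £2,720.
Bidding truthfully at £2,860: Beatrix has the top bid, wins, and pays the second-highest bid £2,720. Payoff = £2,860 − £2,720 = £140.
Bidding £2,600: the top bid is £2,720 (a rival), so Beatrix loses. Payoff = £0.
Change = £0 − £140 = -£140.
This is the dominant-strategy logic: truthful bidding weakly beats any alternative.

-£140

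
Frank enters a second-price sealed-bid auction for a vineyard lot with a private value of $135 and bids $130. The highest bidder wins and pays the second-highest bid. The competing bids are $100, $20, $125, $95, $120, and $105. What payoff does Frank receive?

Highest competing bid: $125.
Frank's bid $130 is the highest overall, so Frank wins and pays the second-highest bid, $125.
Payoff = value − price = $135 − $125 = $10.

Payoff = $10.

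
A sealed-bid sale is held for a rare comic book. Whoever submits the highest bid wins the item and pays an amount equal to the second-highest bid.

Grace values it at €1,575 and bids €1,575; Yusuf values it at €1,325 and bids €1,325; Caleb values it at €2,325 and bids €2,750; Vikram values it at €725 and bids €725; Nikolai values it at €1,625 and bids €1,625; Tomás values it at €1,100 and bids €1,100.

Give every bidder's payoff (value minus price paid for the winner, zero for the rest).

Payoffs: Grace €0, Yusuf €0, Caleb €700, Vikram €0, Nikolai €0, Tomás €0.

Bids in descending order: Caleb €2,750, then Nikolai €1,625, then Grace €1,575, then Yusuf €1,325, then Tomás €1,100, then Vikram €725.
Caleb has the top bid and wins; the price is the second-highest bid, €1,625.
Caleb's payoff = €2,325 − €1,625 = €700. All other bidders lose, so their payoff is 0.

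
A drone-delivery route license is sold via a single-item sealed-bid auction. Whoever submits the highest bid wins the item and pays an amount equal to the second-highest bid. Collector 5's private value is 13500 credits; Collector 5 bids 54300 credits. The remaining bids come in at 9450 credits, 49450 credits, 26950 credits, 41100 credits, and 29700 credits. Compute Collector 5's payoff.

The bidder's payoff: -35950 credits.

Highest competing bid: 49450 credits.
Collector 5's bid 54300 credits is the highest overall, so Collector 5 wins and pays the second-highest bid, 49450 credits.
Payoff = value − price = 13500 credits − 49450 credits = -35950 credits.
Overbidding won the item at a price above value — truthful bidding would have avoided this loss.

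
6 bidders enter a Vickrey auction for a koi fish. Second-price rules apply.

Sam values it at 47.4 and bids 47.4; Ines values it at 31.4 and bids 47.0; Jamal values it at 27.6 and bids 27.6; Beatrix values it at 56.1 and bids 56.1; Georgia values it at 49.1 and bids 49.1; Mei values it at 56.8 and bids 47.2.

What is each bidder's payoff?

Payoffs: Sam 0.0, Ines 0.0, Jamal 0.0, Beatrix 7.0, Georgia 0.0, Mei 0.0.

Bids in descending order: Beatrix 56.1, then Georgia 49.1, then Sam 47.4, then Mei 47.2, then Ines 47.0, then Jamal 27.6.
Beatrix has the top bid and wins; the price is the second-highest bid, 49.1.
Beatrix's payoff = 56.1 − 49.1 = 7.0. All other bidders lose, so their payoff is 0.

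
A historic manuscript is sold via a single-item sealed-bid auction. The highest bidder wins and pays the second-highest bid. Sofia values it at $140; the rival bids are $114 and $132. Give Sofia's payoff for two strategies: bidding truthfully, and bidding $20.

(a) $8  (b) $0

The highest competing bid is $132.
Bidding truthfully at $140: Sofia has the top bid, wins, and pays the second-highest bid $132. Payoff = $140 − $132 = $8.
Bidding $20: the top bid is $132 (a rival), so Sofia loses. Payoff = $0.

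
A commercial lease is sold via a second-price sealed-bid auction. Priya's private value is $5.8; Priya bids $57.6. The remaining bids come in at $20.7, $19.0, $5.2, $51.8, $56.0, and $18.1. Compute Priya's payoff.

Highest competing bid: $56.0.
Priya's bid $57.6 is the highest overall, so Priya wins and pays the second-highest bid, $56.0.
Payoff = value − price = $5.8 − $56.0 = -$50.2.

Payoff = -$50.2.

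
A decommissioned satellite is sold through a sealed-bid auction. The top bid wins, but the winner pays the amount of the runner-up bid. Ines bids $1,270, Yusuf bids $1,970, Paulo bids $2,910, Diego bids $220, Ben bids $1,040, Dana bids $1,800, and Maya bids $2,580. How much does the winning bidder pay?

Bids in descending order: Paulo $2,910 > Maya $2,580 > Yusuf $1,970 > Dana $1,800 > Ines $1,270 > Ben $1,040 > Diego $220.
Paulo has the highest bid, so Paulo wins.
The second-highest bid is $2,580, so that is what Paulo pays.

$2,580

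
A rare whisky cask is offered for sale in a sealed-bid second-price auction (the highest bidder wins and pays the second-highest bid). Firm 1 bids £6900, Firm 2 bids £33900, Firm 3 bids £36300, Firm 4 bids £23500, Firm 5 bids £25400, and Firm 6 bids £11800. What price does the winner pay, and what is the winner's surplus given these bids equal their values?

Ranking the bids: Firm 3 £36300 > Firm 2 £33900 > Firm 5 £25400 > Firm 4 £23500 > Firm 6 £11800 > Firm 1 £6900.
Firm 3 is the highest bidder, so Firm 3 wins.
Under the second-price rule, the price is the second-highest bid: £33900.
Surplus = £36300 − £33900 = £2400.

Price £33900; surplus £2400.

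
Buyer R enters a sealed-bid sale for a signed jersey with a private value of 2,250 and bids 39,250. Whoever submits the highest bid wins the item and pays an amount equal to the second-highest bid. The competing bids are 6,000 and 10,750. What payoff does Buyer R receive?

Highest competing bid: 10,750.
Buyer R's bid 39,250 is the highest overall, so Buyer R wins and pays the second-highest bid, 10,750.
Payoff = value − price = 2,250 − 10,750 = -8,500.

Payoff = -8,500.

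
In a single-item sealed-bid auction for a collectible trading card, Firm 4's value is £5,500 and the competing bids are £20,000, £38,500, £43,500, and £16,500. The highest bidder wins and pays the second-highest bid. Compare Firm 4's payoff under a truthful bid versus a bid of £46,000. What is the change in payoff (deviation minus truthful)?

The highest competing bid is £43,500.
Bidding truthfully at £5,500: the top bid is £43,500 (a rival), so Firm 4 loses. Payoff = £0.
Bidding £46,000: Firm 4 has the top bid, wins, and pays the second-highest bid £43,500. Payoff = £5,500 − £43,500 = -£38,000.
Change = -£38,000 − £0 = -£38,000.

-£38,000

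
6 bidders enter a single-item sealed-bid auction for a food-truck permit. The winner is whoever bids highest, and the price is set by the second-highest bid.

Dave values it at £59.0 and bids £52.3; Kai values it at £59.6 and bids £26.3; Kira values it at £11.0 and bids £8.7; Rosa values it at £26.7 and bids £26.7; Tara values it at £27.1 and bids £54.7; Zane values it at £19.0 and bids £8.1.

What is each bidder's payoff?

Ordered from highest: Tara £54.7, then Dave £52.3, then Rosa £26.7, then Kai £26.3, then Kira £8.7, then Zane £8.1.
Tara has the top bid and wins; the price is the second-highest bid, £52.3.
Tara's payoff = £27.1 − £52.3 = -£25.2. All other bidders lose, so their payoff is 0.

Payoffs: Dave £0.0, Kai £0.0, Kira £0.0, Rosa £0.0, Tara -£25.2, Zane £0.0.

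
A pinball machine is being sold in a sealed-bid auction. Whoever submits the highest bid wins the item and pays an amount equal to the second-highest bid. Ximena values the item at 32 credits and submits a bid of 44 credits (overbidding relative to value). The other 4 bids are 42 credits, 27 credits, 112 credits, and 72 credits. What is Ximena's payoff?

0 credits

Highest competing bid: 112 credits.
Ximena's bid 44 credits is not the highest, so Ximena loses, pays nothing, and earns zero payoff.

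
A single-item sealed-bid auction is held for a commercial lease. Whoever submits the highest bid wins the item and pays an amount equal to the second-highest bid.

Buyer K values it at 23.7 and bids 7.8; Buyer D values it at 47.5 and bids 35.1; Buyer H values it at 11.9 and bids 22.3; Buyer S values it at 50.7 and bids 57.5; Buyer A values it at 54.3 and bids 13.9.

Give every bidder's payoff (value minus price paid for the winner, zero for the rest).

Payoffs: Buyer K 0.0, Buyer D 0.0, Buyer H 0.0, Buyer S 15.6, Buyer A 0.0.

Bids in descending order: Buyer S 57.5; Buyer D 35.1; Buyer H 22.3; Buyer A 13.9; Buyer K 7.8.
Buyer S has the top bid and wins; the price is the second-highest bid, 35.1.
Buyer S's payoff = 50.7 − 35.1 = 15.6. All other bidders lose, so their payoff is 0.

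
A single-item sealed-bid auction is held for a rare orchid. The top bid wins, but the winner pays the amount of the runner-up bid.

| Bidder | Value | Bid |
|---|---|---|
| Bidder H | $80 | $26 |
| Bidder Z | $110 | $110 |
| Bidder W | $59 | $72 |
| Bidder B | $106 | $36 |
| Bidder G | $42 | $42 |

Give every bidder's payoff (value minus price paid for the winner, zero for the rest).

Sorted high to low: Bidder Z $110 > Bidder W $72 > Bidder G $42 > Bidder B $36 > Bidder H $26.
Bidder Z has the top bid and wins; the price is the second-highest bid, $72.
Bidder Z's payoff = $110 − $72 = $38. All other bidders lose, so their payoff is 0.

Payoffs: Bidder H $0, Bidder Z $38, Bidder W $0, Bidder B $0, Bidder G $0.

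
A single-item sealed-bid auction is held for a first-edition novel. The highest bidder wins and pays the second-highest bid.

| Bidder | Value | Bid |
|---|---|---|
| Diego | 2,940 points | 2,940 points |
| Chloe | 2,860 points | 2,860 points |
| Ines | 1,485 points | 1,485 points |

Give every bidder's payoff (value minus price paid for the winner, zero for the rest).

Ranking the bids: Diego 2,940 points > Chloe 2,860 points > Ines 1,485 points.
Diego has the top bid and wins; the price is the second-highest bid, 2,860 points.
Diego's payoff = 2,940 points − 2,860 points = 80 points. All other bidders lose, so their payoff is 0.

Payoffs: Diego 80 points, Chloe 0 points, Ines 0 points.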